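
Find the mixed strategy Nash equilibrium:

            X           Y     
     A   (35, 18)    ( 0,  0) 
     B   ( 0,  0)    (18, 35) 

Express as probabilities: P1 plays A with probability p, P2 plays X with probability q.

p = 0.6604, q = 0.3396

Work:
Find probabilities that make opponent indifferent:
P2 chooses q to make P1 indifferent between A and B
P1 chooses p to make P2 indifferent between X and Y
Mixed NE: P1 plays (A: 0.6604, B: 0.3396), P2 plays (X: 0.3396, Y: 0.6604)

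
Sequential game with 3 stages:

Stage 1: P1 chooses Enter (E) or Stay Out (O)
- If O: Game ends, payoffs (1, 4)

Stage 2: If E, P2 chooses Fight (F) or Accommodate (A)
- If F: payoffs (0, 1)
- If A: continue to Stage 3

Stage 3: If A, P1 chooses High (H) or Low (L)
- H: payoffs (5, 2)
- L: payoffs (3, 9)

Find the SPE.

SPE: (E, A, H); Outcome (5, 2)

Work:
Stage 3: P1 chooses H (5 vs 3)
Stage 2: P2: F->1, A->2 (anticipating H). Choose A
Stage 1: P1: O->1, E->5 (anticipating A, H). Choose E
SPE path: E -> A -> H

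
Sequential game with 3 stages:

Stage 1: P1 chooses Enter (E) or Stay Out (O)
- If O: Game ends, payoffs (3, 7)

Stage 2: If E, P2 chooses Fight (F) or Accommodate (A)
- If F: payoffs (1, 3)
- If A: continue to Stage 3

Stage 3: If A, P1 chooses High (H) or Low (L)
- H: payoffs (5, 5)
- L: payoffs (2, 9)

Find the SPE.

SPE: (E, A, H); Outcome (5, 5)

Work:
Stage 3: P1 chooses H (5 vs 2)
Stage 2: P2: F->3, A->5 (anticipating H). Choose A
Stage 1: P1: O->3, E->5 (anticipating A, H). Choose E
SPE path: E -> A -> H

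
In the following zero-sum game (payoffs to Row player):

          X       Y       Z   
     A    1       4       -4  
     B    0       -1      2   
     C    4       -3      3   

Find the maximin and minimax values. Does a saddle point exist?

Maximin = -1, Minimax = 3, Saddle: False

Work:
Row minimums: [-4, -1, -3] → maximin = -1
Column maximums: [4, 4, 3] → minimax = 3
No saddle point (maximin ≠ minimax). Mixed strategy needed.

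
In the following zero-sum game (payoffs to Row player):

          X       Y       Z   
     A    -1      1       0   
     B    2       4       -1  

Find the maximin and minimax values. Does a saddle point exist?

Maximin = -1, Minimax = 0, Saddle: False

Work:
Row minimums: [-1, -1] → maximin = -1
Column maximums: [2, 4, 0] → minimax = 0
No saddle point (maximin ≠ minimax). Mixed strategy needed.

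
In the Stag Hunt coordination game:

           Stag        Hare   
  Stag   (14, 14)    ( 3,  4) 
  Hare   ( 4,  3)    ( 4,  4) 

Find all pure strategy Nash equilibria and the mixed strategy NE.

Pure NE: (Stag, Stag) and (Hare, Hare); Mixed NE: p = 0.0909, q = 0.0909

Work:
Check pure NE:
(Stag, Stag): (14, 14) - no unilateral deviation beneficial
(Hare, Hare): (4, 4) - no unilateral deviation beneficial
Mixed NE: P1 plays Stag with p = 0.0909, P2 plays Stag with q = 0.0909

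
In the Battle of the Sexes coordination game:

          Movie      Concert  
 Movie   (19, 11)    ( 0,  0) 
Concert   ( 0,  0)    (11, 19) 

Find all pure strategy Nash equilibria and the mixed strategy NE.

Pure NE: (Movie, Movie) and (Concert, Concert); Mixed NE: p = 0.6333, q = 0.3667

Work:
Check pure NE:
(Movie, Movie): (19, 11) - no unilateral deviation beneficial
(Concert, Concert): (11, 19) - no unilateral deviation beneficial
Mixed NE: P1 plays Movie with p = 0.6333, P2 plays Movie with q = 0.3667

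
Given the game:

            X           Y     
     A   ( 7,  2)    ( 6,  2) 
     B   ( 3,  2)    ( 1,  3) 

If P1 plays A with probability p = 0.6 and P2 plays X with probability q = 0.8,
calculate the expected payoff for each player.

E[P1] = 5.12, E[P2] = 2.08

Work:
E[P1] = p·q·π₁(A,X) + p·(1-q)·π₁(A,Y) + (1-p)·q·π₁(B,X) + (1-p)·(1-q)·π₁(B,Y)
= 0.6·0.8·7 + 0.6·0.2·6 + 0.4·0.8·3 + 0.4·0.2·1
= 5.12

E[P2] = 2.08 (similar calculation)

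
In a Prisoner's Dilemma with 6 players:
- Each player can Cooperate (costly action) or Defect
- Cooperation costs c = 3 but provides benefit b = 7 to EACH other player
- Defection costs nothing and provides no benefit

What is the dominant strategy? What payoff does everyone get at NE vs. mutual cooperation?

Dominant: Defect; NE payoff = 0; Coop payoff = 32

Work:
Defect dominates (saves cost c = 3, benefit to others is external)
NE: All defect → everyone gets 0
If all cooperate: each receives (5)×7 - 3 = 32
Social dilemma: 32 > 0 but NE gives 0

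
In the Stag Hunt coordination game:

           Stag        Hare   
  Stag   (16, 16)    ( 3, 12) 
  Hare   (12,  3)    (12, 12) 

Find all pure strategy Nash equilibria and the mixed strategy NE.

Pure NE: (Stag, Stag) and (Hare, Hare); Mixed NE: p = 0.6923, q = 0.6923

Work:
Check pure NE:
(Stag, Stag): (16, 16) - no unilateral deviation beneficial
(Hare, Hare): (12, 12) - no unilateral deviation beneficial
Mixed NE: P1 plays Stag with p = 0.6923, P2 plays Stag with q = 0.6923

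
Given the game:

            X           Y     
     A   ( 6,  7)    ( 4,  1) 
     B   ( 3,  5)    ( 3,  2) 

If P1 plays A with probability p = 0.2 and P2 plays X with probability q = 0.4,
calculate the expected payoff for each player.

E[P1] = 3.36, E[P2] = 3.24

Work:
E[P1] = p·q·π₁(A,X) + p·(1-q)·π₁(A,Y) + (1-p)·q·π₁(B,X) + (1-p)·(1-q)·π₁(B,Y)
= 0.2·0.4·6 + 0.2·0.6·4 + 0.8·0.4·3 + 0.8·0.6·3
= 3.36

E[P2] = 3.24 (similar calculation)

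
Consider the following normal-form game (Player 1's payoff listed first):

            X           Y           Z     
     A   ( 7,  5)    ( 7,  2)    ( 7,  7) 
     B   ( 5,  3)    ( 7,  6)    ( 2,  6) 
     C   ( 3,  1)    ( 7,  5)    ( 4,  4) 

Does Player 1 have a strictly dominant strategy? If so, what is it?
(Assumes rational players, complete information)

No strictly dominant strategy exists for Player 1

Work:
A strategy strictly dominates another if it gives a strictly higher payoff against every opponent action. Compare each pair of P1's strategies column-by-column:
  A vs B: [7 vs 5, 7 vs 7, 7 vs 2] → A does not strictly dominate B (column Y: 7 ≤ 7)
  A vs C: [7 vs 3, 7 vs 7, 7 vs 4] → A does not strictly dominate C (column Y: 7 ≤ 7)
  B vs A: [5 vs 7, 7 vs 7, 2 vs 7] → B does not strictly dominate A (column X: 5 ≤ 7)
  B vs C: [5 vs 3, 7 vs 7, 2 vs 4] → B does not strictly dominate C (column Y: 7 ≤ 7)
  C vs A: [3 vs 7, 7 vs 7, 4 vs 7] → C does not strictly dominate A (column X: 3 ≤ 7)
  C vs B: [3 vs 5, 7 vs 7, 4 vs 2] → C does not strictly dominate B (column X: 3 ≤ 5)
No single strategy strictly dominates all others → no strictly dominant strategy.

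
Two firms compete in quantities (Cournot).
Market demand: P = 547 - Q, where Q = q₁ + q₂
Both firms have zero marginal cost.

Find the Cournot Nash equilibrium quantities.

q₁* = q₂* = 182.33; P* = 182.33

Work:
Profit: π_i = P·q_i = (a - q_i - q_j)·q_i
FOC: ∂π_i/∂q_i = a - 2q_i - q_j = 0
Reaction function: q_i = (547 - q_j)/2
Symmetry: q* = 547/3 = 182.33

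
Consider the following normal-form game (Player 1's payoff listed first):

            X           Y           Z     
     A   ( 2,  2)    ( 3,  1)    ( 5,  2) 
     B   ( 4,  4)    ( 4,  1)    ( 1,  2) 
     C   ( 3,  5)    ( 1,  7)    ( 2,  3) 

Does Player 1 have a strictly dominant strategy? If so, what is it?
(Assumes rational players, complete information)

No strictly dominant strategy exists for Player 1

Work:
A strategy strictly dominates another if it gives a strictly higher payoff against every opponent action. Compare each pair of P1's strategies column-by-column:
  A vs B: [2 vs 4, 3 vs 4, 5 vs 1] → A does not strictly dominate B (column X: 2 ≤ 4)
  A vs C: [2 vs 3, 3 vs 1, 5 vs 2] → A does not strictly dominate C (column X: 2 ≤ 3)
  B vs A: [4 vs 2, 4 vs 3, 1 vs 5] → B does not strictly dominate A (column Z: 1 ≤ 5)
  B vs C: [4 vs 3, 4 vs 1, 1 vs 2] → B does not strictly dominate C (column Z: 1 ≤ 2)
  C vs A: [3 vs 2, 1 vs 3, 2 vs 5] → C does not strictly dominate A (column Y: 1 ≤ 3)
  C vs B: [3 vs 4, 1 vs 4, 2 vs 1] → C does not strictly dominate B (column X: 3 ≤ 4)
No single strategy strictly dominates all others → no strictly dominant strategy.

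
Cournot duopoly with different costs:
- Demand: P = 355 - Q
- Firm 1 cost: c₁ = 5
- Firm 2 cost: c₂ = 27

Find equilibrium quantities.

q₁* = 124.0, q₂* = 102.0

Work:
Reaction: q₁ = (355 - 5 - q₂)/2
Reaction: q₂ = (355 - 27 - q₁)/2
Solve simultaneously:
q₁* = (355 - 2×5 + 27)/3 = 124.0
q₂* = (355 - 2×27 + 5)/3 = 102.0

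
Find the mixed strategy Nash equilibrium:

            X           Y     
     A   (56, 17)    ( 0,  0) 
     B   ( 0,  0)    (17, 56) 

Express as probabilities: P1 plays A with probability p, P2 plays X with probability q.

p = 0.7671, q = 0.2329

Work:
Find probabilities that make opponent indifferent:
P2 chooses q to make P1 indifferent between A and B
P1 chooses p to make P2 indifferent between X and Y
Mixed NE: P1 plays (A: 0.7671, B: 0.2329), P2 plays (X: 0.2329, Y: 0.7671)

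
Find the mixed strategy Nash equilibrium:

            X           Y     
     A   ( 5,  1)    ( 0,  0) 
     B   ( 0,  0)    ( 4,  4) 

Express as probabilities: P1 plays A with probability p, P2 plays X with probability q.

p = 0.8, q = 0.4444

Work:
Find probabilities that make opponent indifferent:
P2 chooses q to make P1 indifferent between A and B
P1 chooses p to make P2 indifferent between X and Y
Mixed NE: P1 plays (A: 0.8, B: 0.2), P2 plays (X: 0.4444, Y: 0.5556)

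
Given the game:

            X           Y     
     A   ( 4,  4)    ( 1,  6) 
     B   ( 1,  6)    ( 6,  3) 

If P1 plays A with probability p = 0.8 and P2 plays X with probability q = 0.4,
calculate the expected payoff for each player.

E[P1] = 2.56, E[P2] = 5.0

Work:
E[P1] = p·q·π₁(A,X) + p·(1-q)·π₁(A,Y) + (1-p)·q·π₁(B,X) + (1-p)·(1-q)·π₁(B,Y)
= 0.8·0.4·4 + 0.8·0.6·1 + 0.2·0.4·1 + 0.2·0.6·6
= 2.56

E[P2] = 5.0 (similar calculation)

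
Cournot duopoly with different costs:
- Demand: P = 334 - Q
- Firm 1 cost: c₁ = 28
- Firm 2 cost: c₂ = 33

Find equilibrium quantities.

q₁* = 103.67, q₂* = 98.67

Work:
Reaction: q₁ = (334 - 28 - q₂)/2
Reaction: q₂ = (334 - 33 - q₁)/2
Solve simultaneously:
q₁* = (334 - 2×28 + 33)/3 = 103.67
q₂* = (334 - 2×33 + 28)/3 = 98.67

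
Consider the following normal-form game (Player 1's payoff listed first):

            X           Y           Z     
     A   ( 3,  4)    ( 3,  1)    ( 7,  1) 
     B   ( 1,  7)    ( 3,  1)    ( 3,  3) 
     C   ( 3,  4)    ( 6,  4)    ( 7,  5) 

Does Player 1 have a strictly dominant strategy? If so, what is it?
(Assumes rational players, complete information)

No strictly dominant strategy exists for Player 1

Work:
A strategy strictly dominates another if it gives a strictly higher payoff against every opponent action. Compare each pair of P1's strategies column-by-column:
  A vs B: [3 vs 1, 3 vs 3, 7 vs 3] → A does not strictly dominate B (column Y: 3 ≤ 3)
  A vs C: [3 vs 3, 3 vs 6, 7 vs 7] → A does not strictly dominate C (column X: 3 ≤ 3)
  B vs A: [1 vs 3, 3 vs 3, 3 vs 7] → B does not strictly dominate A (column X: 1 ≤ 3)
  B vs C: [1 vs 3, 3 vs 6, 3 vs 7] → B does not strictly dominate C (column X: 1 ≤ 3)
  C vs A: [3 vs 3, 6 vs 3, 7 vs 7] → C does not strictly dominate A (column X: 3 ≤ 3)
  C vs B: [3 vs 1, 6 vs 3, 7 vs 3] → C strictly dominates B
No single strategy strictly dominates all others → no strictly dominant strategy.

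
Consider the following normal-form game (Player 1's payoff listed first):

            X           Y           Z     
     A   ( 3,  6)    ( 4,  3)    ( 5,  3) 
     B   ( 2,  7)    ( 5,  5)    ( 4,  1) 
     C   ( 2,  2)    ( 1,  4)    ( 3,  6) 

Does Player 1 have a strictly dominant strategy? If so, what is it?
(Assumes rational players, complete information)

No strictly dominant strategy exists for Player 1

Work:
A strategy strictly dominates another if it gives a strictly higher payoff against every opponent action. Compare each pair of P1's strategies column-by-column:
  A vs B: [3 vs 2, 4 vs 5, 5 vs 4] → A does not strictly dominate B (column Y: 4 ≤ 5)
  A vs C: [3 vs 2, 4 vs 1, 5 vs 3] → A strictly dominates C
  B vs A: [2 vs 3, 5 vs 4, 4 vs 5] → B does not strictly dominate A (column X: 2 ≤ 3)
  B vs C: [2 vs 2, 5 vs 1, 4 vs 3] → B does not strictly dominate C (column X: 2 ≤ 2)
  C vs A: [2 vs 3, 1 vs 4, 3 vs 5] → C does not strictly dominate A (column X: 2 ≤ 3)
  C vs B: [2 vs 2, 1 vs 5, 3 vs 4] → C does not strictly dominate B (column X: 2 ≤ 2)
No single strategy strictly dominates all others → no strictly dominant strategy.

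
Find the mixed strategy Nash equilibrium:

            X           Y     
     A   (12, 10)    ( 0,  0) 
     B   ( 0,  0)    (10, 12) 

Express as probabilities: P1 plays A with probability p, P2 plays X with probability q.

p = 0.5455, q = 0.4545

Work:
Find probabilities that make opponent indifferent:
P2 chooses q to make P1 indifferent between A and B
P1 chooses p to make P2 indifferent between X and Y
Mixed NE: P1 plays (A: 0.5455, B: 0.4545), P2 plays (X: 0.4545, Y: 0.5455)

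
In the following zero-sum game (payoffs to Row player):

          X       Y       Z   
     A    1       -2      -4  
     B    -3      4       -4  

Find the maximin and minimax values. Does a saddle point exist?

Maximin = -4, Minimax = -4, Saddle: True

Work:
Row minimums: [-4, -4] → maximin = -4
Column maximums: [1, 4, -4] → minimax = -4
Saddle point exists! Game value = -4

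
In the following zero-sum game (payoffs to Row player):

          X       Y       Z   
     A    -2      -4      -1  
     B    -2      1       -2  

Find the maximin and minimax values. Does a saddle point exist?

Maximin = -2, Minimax = -2, Saddle: True

Work:
Row minimums: [-4, -2] → maximin = -2
Column maximums: [-2, 1, -1] → minimax = -2
Saddle point exists! Game value = -2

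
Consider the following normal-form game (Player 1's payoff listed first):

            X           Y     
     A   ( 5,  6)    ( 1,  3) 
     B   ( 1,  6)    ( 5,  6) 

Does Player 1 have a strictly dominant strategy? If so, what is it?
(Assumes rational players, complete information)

No strictly dominant strategy exists for Player 1

Work:
A strategy strictly dominates another if it gives a strictly higher payoff against every opponent action. Compare each pair of P1's strategies column-by-column:
  A vs B: [5 vs 1, 1 vs 5] → A does not strictly dominate B (column Y: 1 ≤ 5)
  B vs A: [1 vs 5, 5 vs 1] → B does not strictly dominate A (column X: 1 ≤ 5)
No single strategy strictly dominates all others → no strictly dominant strategy.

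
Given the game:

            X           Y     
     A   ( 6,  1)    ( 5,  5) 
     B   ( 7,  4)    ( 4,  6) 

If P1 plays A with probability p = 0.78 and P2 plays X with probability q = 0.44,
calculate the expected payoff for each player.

E[P1] = 5.4136, E[P2] = 3.6536

Work:
E[P1] = p·q·π₁(A,X) + p·(1-q)·π₁(A,Y) + (1-p)·q·π₁(B,X) + (1-p)·(1-q)·π₁(B,Y)
= 0.78·0.44·6 + 0.78·0.56·5 + 0.22·0.44·7 + 0.22·0.56·4
= 5.4136

E[P2] = 3.6536 (similar calculation)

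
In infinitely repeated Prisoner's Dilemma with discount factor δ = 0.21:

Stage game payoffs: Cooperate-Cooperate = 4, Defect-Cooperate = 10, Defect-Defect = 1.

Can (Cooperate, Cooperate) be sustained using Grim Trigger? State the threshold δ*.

δ* = 0.6667; since δ = 0.21 < 0.6667, cooperation cannot be sustained

Work:
For Grim Trigger:
Cooperate forever: 4/(1-δ)
Defect then punished: 10 + 1·δ/(1-δ)
Need: 4/(1-δ) ≥ 10 + 1·δ/(1-δ)
Solving: δ ≥ (T-R)/(T-P) = (10-4)/(10-1) = 0.6667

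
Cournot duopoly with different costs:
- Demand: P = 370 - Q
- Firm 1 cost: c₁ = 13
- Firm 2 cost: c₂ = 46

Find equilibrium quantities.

q₁* = 130.0, q₂* = 97.0

Work:
Reaction: q₁ = (370 - 13 - q₂)/2
Reaction: q₂ = (370 - 46 - q₁)/2
Solve simultaneously:
q₁* = (370 - 2×13 + 46)/3 = 130.0
q₂* = (370 - 2×46 + 13)/3 = 97.0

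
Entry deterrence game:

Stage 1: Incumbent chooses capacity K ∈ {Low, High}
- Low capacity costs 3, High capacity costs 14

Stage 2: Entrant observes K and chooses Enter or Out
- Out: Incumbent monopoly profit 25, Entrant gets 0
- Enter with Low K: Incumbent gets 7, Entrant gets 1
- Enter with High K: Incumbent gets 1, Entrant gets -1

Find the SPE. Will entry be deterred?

SPE: (High, Enter|Low, Out|High); Entry deterred. Incumbent net profit = 11

Work:
After Low K: Entrant enters (1 > 0)
After High K: Entrant stays out (-1 < 0)
Incumbent: Low → 7−3=4, High → 25−14=11
Incumbent chooses High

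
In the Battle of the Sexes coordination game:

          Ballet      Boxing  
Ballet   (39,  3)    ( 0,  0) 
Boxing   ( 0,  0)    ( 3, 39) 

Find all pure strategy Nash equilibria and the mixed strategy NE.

Pure NE: (Ballet, Ballet) and (Boxing, Boxing); Mixed NE: p = 0.9286, q = 0.0714

Work:
Check pure NE:
(Ballet, Ballet): (39, 3) - no unilateral deviation beneficial
(Boxing, Boxing): (3, 39) - no unilateral deviation beneficial
Mixed NE: P1 plays Ballet with p = 0.9286, P2 plays Ballet with q = 0.0714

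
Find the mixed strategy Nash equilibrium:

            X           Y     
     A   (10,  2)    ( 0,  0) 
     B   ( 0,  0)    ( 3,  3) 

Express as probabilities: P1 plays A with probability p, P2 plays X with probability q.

p = 0.6, q = 0.2308

Work:
Find probabilities that make opponent indifferent:
P2 chooses q to make P1 indifferent between A and B
P1 chooses p to make P2 indifferent between X and Y
Mixed NE: P1 plays (A: 0.6, B: 0.4), P2 plays (X: 0.2308, Y: 0.7692)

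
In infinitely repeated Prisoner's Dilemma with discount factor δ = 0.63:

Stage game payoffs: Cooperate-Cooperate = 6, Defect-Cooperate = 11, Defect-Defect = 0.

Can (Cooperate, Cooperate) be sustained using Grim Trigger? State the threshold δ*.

δ* = 0.4545; since δ = 0.63 ≥ 0.4545, cooperation can be sustained

Work:
For Grim Trigger:
Cooperate forever: 6/(1-δ)
Defect then punished: 11 + 0·δ/(1-δ)
Need: 6/(1-δ) ≥ 11 + 0·δ/(1-δ)
Solving: δ ≥ (T-R)/(T-P) = (11-6)/(11-0) = 0.4545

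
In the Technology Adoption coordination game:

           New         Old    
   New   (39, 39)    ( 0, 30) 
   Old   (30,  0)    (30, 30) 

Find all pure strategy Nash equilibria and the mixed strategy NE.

Pure NE: (New, New) and (Old, Old); Mixed NE: p = 0.7692, q = 0.7692

Work:
Check pure NE:
(New, New): (39, 39) - no unilateral deviation beneficial
(Old, Old): (30, 30) - no unilateral deviation beneficial
Mixed NE: P1 plays New with p = 0.7692, P2 plays New with q = 0.7692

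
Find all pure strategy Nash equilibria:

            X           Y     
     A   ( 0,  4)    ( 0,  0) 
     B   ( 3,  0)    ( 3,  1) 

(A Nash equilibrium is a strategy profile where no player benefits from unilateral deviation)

Nash equilibrium: (B, Y)

Work:
Best responses:
  P1 vs X: payoffs [0, 3] → best response B (payoff 3)
  P1 vs Y: payoffs [0, 3] → best response B (payoff 3)
  P2 vs A: payoffs [4, 0] → best response X (payoff 4)
  P2 vs B: payoffs [0, 1] → best response Y (payoff 1)
Mutual best responses: (B,Y) → Nash equilibria.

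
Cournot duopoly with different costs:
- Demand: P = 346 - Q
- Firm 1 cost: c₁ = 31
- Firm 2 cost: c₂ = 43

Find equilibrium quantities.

q₁* = 109.0, q₂* = 97.0

Work:
Reaction: q₁ = (346 - 31 - q₂)/2
Reaction: q₂ = (346 - 43 - q₁)/2
Solve simultaneously:
q₁* = (346 - 2×31 + 43)/3 = 109.0
q₂* = (346 - 2×43 + 31)/3 = 97.0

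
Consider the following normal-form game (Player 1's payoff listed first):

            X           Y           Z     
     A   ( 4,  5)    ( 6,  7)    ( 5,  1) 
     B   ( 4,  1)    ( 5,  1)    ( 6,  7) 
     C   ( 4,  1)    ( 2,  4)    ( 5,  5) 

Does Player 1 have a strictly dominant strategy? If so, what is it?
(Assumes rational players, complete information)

No strictly dominant strategy exists for Player 1

Work:
A strategy strictly dominates another if it gives a strictly higher payoff against every opponent action. Compare each pair of P1's strategies column-by-column:
  A vs B: [4 vs 4, 6 vs 5, 5 vs 6] → A does not strictly dominate B (column X: 4 ≤ 4)
  A vs C: [4 vs 4, 6 vs 2, 5 vs 5] → A does not strictly dominate C (column X: 4 ≤ 4)
  B vs A: [4 vs 4, 5 vs 6, 6 vs 5] → B does not strictly dominate A (column X: 4 ≤ 4)
  B vs C: [4 vs 4, 5 vs 2, 6 vs 5] → B does not strictly dominate C (column X: 4 ≤ 4)
  C vs A: [4 vs 4, 2 vs 6, 5 vs 5] → C does not strictly dominate A (column X: 4 ≤ 4)
  C vs B: [4 vs 4, 2 vs 5, 5 vs 6] → C does not strictly dominate B (column X: 4 ≤ 4)
No single strategy strictly dominates all others → no strictly dominant strategy.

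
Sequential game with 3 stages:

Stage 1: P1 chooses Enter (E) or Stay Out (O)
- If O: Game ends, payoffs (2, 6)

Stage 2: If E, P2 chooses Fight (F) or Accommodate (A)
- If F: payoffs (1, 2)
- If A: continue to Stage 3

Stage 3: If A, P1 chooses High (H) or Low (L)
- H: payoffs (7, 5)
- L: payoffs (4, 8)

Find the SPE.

SPE: (E, A, H); Outcome (7, 5)

Work:
Stage 3: P1 chooses H (7 vs 4)
Stage 2: P2: F->2, A->5 (anticipating H). Choose A
Stage 1: P1: O->2, E->7 (anticipating A, H). Choose E
SPE path: E -> A -> H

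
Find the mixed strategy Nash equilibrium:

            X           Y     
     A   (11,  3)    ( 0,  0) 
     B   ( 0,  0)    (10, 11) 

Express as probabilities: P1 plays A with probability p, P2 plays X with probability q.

p = 0.7857, q = 0.4762

Work:
Find probabilities that make opponent indifferent:
P2 chooses q to make P1 indifferent between A and B
P1 chooses p to make P2 indifferent between X and Y
Mixed NE: P1 plays (A: 0.7857, B: 0.2143), P2 plays (X: 0.4762, Y: 0.5238)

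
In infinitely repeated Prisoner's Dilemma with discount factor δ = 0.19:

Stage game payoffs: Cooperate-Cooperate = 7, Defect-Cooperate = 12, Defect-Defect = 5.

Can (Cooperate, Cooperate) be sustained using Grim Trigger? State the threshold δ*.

δ* = 0.7143; since δ = 0.19 < 0.7143, cooperation cannot be sustained

Work:
For Grim Trigger:
Cooperate forever: 7/(1-δ)
Defect then punished: 12 + 5·δ/(1-δ)
Need: 7/(1-δ) ≥ 12 + 5·δ/(1-δ)
Solving: δ ≥ (T-R)/(T-P) = (12-7)/(12-5) = 0.7143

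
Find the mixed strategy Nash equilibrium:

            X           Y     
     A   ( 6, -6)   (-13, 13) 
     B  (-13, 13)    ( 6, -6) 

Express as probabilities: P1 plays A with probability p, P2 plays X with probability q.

p = 0.5, q = 0.5

Work:
Find probabilities that make opponent indifferent:
P2 chooses q to make P1 indifferent between A and B
P1 chooses p to make P2 indifferent between X and Y
Mixed NE: P1 plays (A: 0.5, B: 0.5), P2 plays (X: 0.5, Y: 0.5)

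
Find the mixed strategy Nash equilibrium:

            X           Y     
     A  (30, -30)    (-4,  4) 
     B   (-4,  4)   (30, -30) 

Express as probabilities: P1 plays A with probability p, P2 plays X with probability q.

p = 0.5, q = 0.5

Work:
Find probabilities that make opponent indifferent:
P2 chooses q to make P1 indifferent between A and B
P1 chooses p to make P2 indifferent between X and Y
Mixed NE: P1 plays (A: 0.5, B: 0.5), P2 plays (X: 0.5, Y: 0.5)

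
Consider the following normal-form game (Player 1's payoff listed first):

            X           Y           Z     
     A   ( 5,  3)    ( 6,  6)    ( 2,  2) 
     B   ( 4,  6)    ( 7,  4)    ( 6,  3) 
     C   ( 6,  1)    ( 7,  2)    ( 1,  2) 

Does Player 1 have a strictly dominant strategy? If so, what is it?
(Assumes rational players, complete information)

No strictly dominant strategy exists for Player 1

Work:
A strategy strictly dominates another if it gives a strictly higher payoff against every opponent action. Compare each pair of P1's strategies column-by-column:
  A vs B: [5 vs 4, 6 vs 7, 2 vs 6] → A does not strictly dominate B (column Y: 6 ≤ 7)
  A vs C: [5 vs 6, 6 vs 7, 2 vs 1] → A does not strictly dominate C (column X: 5 ≤ 6)
  B vs A: [4 vs 5, 7 vs 6, 6 vs 2] → B does not strictly dominate A (column X: 4 ≤ 5)
  B vs C: [4 vs 6, 7 vs 7, 6 vs 1] → B does not strictly dominate C (column X: 4 ≤ 6)
  C vs A: [6 vs 5, 7 vs 6, 1 vs 2] → C does not strictly dominate A (column Z: 1 ≤ 2)
  C vs B: [6 vs 4, 7 vs 7, 1 vs 6] → C does not strictly dominate B (column Y: 7 ≤ 7)
No single strategy strictly dominates all others → no strictly dominant strategy.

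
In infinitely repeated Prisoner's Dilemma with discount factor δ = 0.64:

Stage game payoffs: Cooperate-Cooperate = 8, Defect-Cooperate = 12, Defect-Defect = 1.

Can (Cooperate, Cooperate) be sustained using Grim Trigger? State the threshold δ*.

δ* = 0.3636; since δ = 0.64 ≥ 0.3636, cooperation can be sustained

Work:
For Grim Trigger:
Cooperate forever: 8/(1-δ)
Defect then punished: 12 + 1·δ/(1-δ)
Need: 8/(1-δ) ≥ 12 + 1·δ/(1-δ)
Solving: δ ≥ (T-R)/(T-P) = (12-8)/(12-1) = 0.3636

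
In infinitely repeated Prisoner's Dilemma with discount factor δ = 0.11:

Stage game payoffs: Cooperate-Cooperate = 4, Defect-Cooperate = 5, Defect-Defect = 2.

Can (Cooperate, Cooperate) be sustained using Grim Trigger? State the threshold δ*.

δ* = 0.3333; since δ = 0.11 < 0.3333, cooperation cannot be sustained

Work:
For Grim Trigger:
Cooperate forever: 4/(1-δ)
Defect then punished: 5 + 2·δ/(1-δ)
Need: 4/(1-δ) ≥ 5 + 2·δ/(1-δ)
Solving: δ ≥ (T-R)/(T-P) = (5-4)/(5-2) = 0.3333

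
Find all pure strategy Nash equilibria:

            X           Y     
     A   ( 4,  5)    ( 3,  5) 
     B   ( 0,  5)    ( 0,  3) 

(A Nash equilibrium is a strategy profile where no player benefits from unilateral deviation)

Nash equilibrium: (A, X), (A, Y)

Work:
Best responses:
  P1 vs X: payoffs [4, 0] → best response A (payoff 4)
  P1 vs Y: payoffs [3, 0] → best response A (payoff 3)
  P2 vs A: payoffs [5, 5] → best response X/Y (payoff 5)
  P2 vs B: payoffs [5, 3] → best response X (payoff 5)
Mutual best responses: (A,X), (A,Y) → Nash equilibria.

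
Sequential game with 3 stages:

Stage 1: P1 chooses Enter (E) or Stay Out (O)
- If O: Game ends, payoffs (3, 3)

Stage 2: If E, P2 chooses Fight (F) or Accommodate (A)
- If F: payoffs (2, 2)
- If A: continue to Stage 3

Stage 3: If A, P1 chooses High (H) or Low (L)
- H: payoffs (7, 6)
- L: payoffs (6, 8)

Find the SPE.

SPE: (E, A, H); Outcome (7, 6)

Work:
Stage 3: P1 chooses H (7 vs 6)
Stage 2: P2: F->2, A->6 (anticipating H). Choose A
Stage 1: P1: O->3, E->7 (anticipating A, H). Choose E
SPE path: E -> A -> H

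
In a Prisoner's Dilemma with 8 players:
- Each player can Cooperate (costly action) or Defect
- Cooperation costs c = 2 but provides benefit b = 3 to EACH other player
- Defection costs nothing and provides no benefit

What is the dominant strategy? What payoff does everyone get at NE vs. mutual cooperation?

Dominant: Defect; NE payoff = 0; Coop payoff = 19

Work:
Defect dominates (saves cost c = 2, benefit to others is external)
NE: All defect → everyone gets 0
If all cooperate: each receives (7)×3 - 2 = 19
Social dilemma: 19 > 0 but NE gives 0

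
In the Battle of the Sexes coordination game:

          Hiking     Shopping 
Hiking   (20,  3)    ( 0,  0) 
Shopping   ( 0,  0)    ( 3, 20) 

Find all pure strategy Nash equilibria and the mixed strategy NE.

Pure NE: (Hiking, Hiking) and (Shopping, Shopping); Mixed NE: p = 0.8696, q = 0.1304

Work:
Check pure NE:
(Hiking, Hiking): (20, 3) - no unilateral deviation beneficial
(Shopping, Shopping): (3, 20) - no unilateral deviation beneficial
Mixed NE: P1 plays Hiking with p = 0.8696, P2 plays Hiking with q = 0.1304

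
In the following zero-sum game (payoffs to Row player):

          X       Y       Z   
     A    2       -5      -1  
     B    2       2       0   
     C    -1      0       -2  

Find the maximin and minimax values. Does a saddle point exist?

Maximin = 0, Minimax = 0, Saddle: True

Work:
Row minimums: [-5, 0, -2] → maximin = 0
Column maximums: [2, 2, 0] → minimax = 0
Saddle point exists! Game value = 0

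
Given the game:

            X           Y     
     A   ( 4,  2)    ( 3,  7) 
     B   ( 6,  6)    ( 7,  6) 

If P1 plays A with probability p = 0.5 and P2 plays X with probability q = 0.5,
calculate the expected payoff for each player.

E[P1] = 5.0, E[P2] = 5.25

Work:
E[P1] = p·q·π₁(A,X) + p·(1-q)·π₁(A,Y) + (1-p)·q·π₁(B,X) + (1-p)·(1-q)·π₁(B,Y)
= 0.5·0.5·4 + 0.5·0.5·3 + 0.5·0.5·6 + 0.5·0.5·7
= 5.0

E[P2] = 5.25 (similar calculation)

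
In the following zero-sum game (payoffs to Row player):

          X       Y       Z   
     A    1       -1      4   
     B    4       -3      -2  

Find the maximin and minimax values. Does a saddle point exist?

Maximin = -1, Minimax = -1, Saddle: True

Work:
Row minimums: [-1, -3] → maximin = -1
Column maximums: [4, -1, 4] → minimax = -1
Saddle point exists! Game value = -1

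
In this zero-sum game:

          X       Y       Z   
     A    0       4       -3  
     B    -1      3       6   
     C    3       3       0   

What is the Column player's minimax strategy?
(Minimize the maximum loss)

Column should play X, value = 3

Work:
Column player minimizes Row's maximum payoff:
Column X: max payoff to Row = 3
Column Y: max payoff to Row = 4
Column Z: max payoff to Row = 6
Minimum is 3, achieved by column X.
Minimax strategy: X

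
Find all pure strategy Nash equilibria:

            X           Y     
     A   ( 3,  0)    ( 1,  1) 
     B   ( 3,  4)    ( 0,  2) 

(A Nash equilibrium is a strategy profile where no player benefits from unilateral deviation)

Nash equilibrium: (A, Y), (B, X)

Work:
Best responses:
  P1 vs X: payoffs [3, 3] → best response A/B (payoff 3)
  P1 vs Y: payoffs [1, 0] → best response A (payoff 1)
  P2 vs A: payoffs [0, 1] → best response Y (payoff 1)
  P2 vs B: payoffs [4, 2] → best response X (payoff 4)
Mutual best responses: (A,Y), (B,X) → Nash equilibria.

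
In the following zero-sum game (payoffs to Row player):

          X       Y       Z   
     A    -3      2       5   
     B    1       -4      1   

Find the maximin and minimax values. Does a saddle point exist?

Maximin = -3, Minimax = 1, Saddle: False

Work:
Row minimums: [-3, -4] → maximin = -3
Column maximums: [1, 2, 5] → minimax = 1
No saddle point (maximin ≠ minimax). Mixed strategy needed.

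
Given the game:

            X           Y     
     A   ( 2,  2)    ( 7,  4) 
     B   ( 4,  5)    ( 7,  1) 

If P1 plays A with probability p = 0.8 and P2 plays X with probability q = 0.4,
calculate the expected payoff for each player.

E[P1] = 5.16, E[P2] = 3.08

Work:
E[P1] = p·q·π₁(A,X) + p·(1-q)·π₁(A,Y) + (1-p)·q·π₁(B,X) + (1-p)·(1-q)·π₁(B,Y)
= 0.8·0.4·2 + 0.8·0.6·7 + 0.2·0.4·4 + 0.2·0.6·7
= 5.16

E[P2] = 3.08 (similar calculation)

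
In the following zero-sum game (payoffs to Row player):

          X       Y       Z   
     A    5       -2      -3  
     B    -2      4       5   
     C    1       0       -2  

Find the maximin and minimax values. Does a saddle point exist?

Maximin = -2, Minimax = 4, Saddle: False

Work:
Row minimums: [-3, -2, -2] → maximin = -2
Column maximums: [5, 4, 5] → minimax = 4
No saddle point (maximin ≠ minimax). Mixed strategy needed.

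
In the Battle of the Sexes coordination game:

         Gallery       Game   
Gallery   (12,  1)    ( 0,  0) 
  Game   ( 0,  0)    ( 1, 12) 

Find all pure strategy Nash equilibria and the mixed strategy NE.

Pure NE: (Gallery, Gallery) and (Game, Game); Mixed NE: p = 0.9231, q = 0.0769

Work:
Check pure NE:
(Gallery, Gallery): (12, 1) - no unilateral deviation beneficial
(Game, Game): (1, 12) - no unilateral deviation beneficial
Mixed NE: P1 plays Gallery with p = 0.9231, P2 plays Gallery with q = 0.0769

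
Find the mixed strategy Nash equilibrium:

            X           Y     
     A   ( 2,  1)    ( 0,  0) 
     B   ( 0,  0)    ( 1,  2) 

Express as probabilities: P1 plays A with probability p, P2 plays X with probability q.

p = 0.6667, q = 0.3333

Work:
Find probabilities that make opponent indifferent:
P2 chooses q to make P1 indifferent between A and B
P1 chooses p to make P2 indifferent between X and Y
Mixed NE: P1 plays (A: 0.6667, B: 0.3333), P2 plays (X: 0.3333, Y: 0.6667)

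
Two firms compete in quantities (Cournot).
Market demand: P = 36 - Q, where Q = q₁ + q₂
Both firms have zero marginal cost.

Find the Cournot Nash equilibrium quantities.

q₁* = q₂* = 12.0; P* = 12.0

Work:
Profit: π_i = P·q_i = (a - q_i - q_j)·q_i
FOC: ∂π_i/∂q_i = a - 2q_i - q_j = 0
Reaction function: q_i = (36 - q_j)/2
Symmetry: q* = 36/3 = 12.0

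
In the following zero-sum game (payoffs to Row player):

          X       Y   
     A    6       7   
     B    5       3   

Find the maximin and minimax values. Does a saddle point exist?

Maximin = 6, Minimax = 6, Saddle: True

Work:
Row minimums: [6, 3] → maximin = 6
Column maximums: [6, 7] → minimax = 6
Saddle point exists! Game value = 6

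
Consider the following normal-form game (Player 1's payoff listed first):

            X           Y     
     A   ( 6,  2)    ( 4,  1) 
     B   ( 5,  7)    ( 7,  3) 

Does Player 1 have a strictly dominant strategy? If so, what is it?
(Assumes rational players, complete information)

No strictly dominant strategy exists for Player 1

Work:
A strategy strictly dominates another if it gives a strictly higher payoff against every opponent action. Compare each pair of P1's strategies column-by-column:
  A vs B: [6 vs 5, 4 vs 7] → A does not strictly dominate B (column Y: 4 ≤ 7)
  B vs A: [5 vs 6, 7 vs 4] → B does not strictly dominate A (column X: 5 ≤ 6)
No single strategy strictly dominates all others → no strictly dominant strategy.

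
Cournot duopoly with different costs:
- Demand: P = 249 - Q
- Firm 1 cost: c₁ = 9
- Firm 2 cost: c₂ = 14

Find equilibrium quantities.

q₁* = 81.67, q₂* = 76.67

Work:
Reaction: q₁ = (249 - 9 - q₂)/2
Reaction: q₂ = (249 - 14 - q₁)/2
Solve simultaneously:
q₁* = (249 - 2×9 + 14)/3 = 81.67
q₂* = (249 - 2×14 + 9)/3 = 76.67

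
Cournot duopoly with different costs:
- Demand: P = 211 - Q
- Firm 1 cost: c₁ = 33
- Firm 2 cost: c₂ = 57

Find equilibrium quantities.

q₁* = 67.33, q₂* = 43.33

Work:
Reaction: q₁ = (211 - 33 - q₂)/2
Reaction: q₂ = (211 - 57 - q₁)/2
Solve simultaneously:
q₁* = (211 - 2×33 + 57)/3 = 67.33
q₂* = (211 - 2×57 + 33)/3 = 43.33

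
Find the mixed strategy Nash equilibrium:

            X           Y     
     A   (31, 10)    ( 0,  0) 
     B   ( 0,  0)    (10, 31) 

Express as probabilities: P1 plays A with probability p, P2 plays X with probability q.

p = 0.7561, q = 0.2439

Work:
Find probabilities that make opponent indifferent:
P2 chooses q to make P1 indifferent between A and B
P1 chooses p to make P2 indifferent between X and Y
Mixed NE: P1 plays (A: 0.7561, B: 0.2439), P2 plays (X: 0.2439, Y: 0.7561)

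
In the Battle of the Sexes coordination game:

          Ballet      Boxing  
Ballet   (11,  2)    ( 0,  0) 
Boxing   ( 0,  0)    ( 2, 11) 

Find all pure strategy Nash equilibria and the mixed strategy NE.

Pure NE: (Ballet, Ballet) and (Boxing, Boxing); Mixed NE: p = 0.8462, q = 0.1538

Work:
Check pure NE:
(Ballet, Ballet): (11, 2) - no unilateral deviation beneficial
(Boxing, Boxing): (2, 11) - no unilateral deviation beneficial
Mixed NE: P1 plays Ballet with p = 0.8462, P2 plays Ballet with q = 0.1538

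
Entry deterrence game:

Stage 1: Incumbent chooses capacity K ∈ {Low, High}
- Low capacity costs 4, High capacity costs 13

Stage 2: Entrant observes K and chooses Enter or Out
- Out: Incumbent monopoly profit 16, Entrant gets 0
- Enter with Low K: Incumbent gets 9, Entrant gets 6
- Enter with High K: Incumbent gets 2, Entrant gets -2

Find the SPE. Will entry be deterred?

SPE: (Low, Enter|Low, Out|High); Entry not deterred. Incumbent net profit = 5, Entrant gets 6

Work:
After Low K: Entrant enters (6 > 0)
After High K: Entrant stays out (-2 < 0)
Incumbent: Low → 9−4=5, High → 16−13=3
Incumbent chooses Low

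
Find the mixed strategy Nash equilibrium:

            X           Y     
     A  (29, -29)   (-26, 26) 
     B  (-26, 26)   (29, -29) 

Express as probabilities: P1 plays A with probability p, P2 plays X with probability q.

p = 0.5, q = 0.5

Work:
Find probabilities that make opponent indifferent:
P2 chooses q to make P1 indifferent between A and B
P1 chooses p to make P2 indifferent between X and Y
Mixed NE: P1 plays (A: 0.5, B: 0.5), P2 plays (X: 0.5, Y: 0.5)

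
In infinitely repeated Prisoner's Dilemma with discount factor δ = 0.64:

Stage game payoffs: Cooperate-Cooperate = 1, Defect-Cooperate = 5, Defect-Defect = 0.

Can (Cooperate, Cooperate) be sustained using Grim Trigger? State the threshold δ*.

δ* = 0.8; since δ = 0.64 < 0.8, cooperation cannot be sustained

Work:
For Grim Trigger:
Cooperate forever: 1/(1-δ)
Defect then punished: 5 + 0·δ/(1-δ)
Need: 1/(1-δ) ≥ 5 + 0·δ/(1-δ)
Solving: δ ≥ (T-R)/(T-P) = (5-1)/(5-0) = 0.8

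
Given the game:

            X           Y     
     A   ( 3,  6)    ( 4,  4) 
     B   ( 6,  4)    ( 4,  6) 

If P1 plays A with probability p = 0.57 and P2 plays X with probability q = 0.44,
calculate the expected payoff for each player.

E[P1] = 4.1276, E[P2] = 4.9832

Work:
E[P1] = p·q·π₁(A,X) + p·(1-q)·π₁(A,Y) + (1-p)·q·π₁(B,X) + (1-p)·(1-q)·π₁(B,Y)
= 0.57·0.44·3 + 0.57·0.56·4 + 0.43·0.44·6 + 0.43·0.56·4
= 4.1276

E[P2] = 4.9832 (similar calculation)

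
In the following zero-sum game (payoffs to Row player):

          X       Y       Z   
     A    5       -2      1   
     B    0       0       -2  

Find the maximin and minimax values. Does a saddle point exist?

Maximin = -2, Minimax = 0, Saddle: False

Work:
Row minimums: [-2, -2] → maximin = -2
Column maximums: [5, 0, 1] → minimax = 0
No saddle point (maximin ≠ minimax). Mixed strategy needed.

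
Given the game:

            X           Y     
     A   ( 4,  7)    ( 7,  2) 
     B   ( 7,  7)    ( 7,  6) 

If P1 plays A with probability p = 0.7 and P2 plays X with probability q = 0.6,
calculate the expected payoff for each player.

E[P1] = 5.74, E[P2] = 5.48

Work:
E[P1] = p·q·π₁(A,X) + p·(1-q)·π₁(A,Y) + (1-p)·q·π₁(B,X) + (1-p)·(1-q)·π₁(B,Y)
= 0.7·0.6·4 + 0.7·0.4·7 + 0.3·0.6·7 + 0.3·0.4·7
= 5.74

E[P2] = 5.48 (similar calculation)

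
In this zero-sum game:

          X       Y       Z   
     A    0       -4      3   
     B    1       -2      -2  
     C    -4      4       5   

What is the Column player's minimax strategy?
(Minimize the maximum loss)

Column should play X, value = 1

Work:
Column player minimizes Row's maximum payoff:
Column X: max payoff to Row = 1
Column Y: max payoff to Row = 4
Column Z: max payoff to Row = 5
Minimum is 1, achieved by column X.
Minimax strategy: X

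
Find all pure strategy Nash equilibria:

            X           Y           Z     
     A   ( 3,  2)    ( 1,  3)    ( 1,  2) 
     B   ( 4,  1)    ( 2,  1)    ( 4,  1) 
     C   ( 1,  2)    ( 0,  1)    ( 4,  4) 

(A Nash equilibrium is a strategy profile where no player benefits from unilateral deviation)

Nash equilibrium: (B, X), (B, Y), (B, Z), (C, Z)

Work:
Best responses:
  P1 vs X: payoffs [3, 4, 1] → best response B (payoff 4)
  P1 vs Y: payoffs [1, 2, 0] → best response B (payoff 2)
  P1 vs Z: payoffs [1, 4, 4] → best response B/C (payoff 4)
  P2 vs A: payoffs [2, 3, 2] → best response Y (payoff 3)
  P2 vs B: payoffs [1, 1, 1] → best response X/Y/Z (payoff 1)
  P2 vs C: payoffs [2, 1, 4] → best response Z (payoff 4)
Mutual best responses: (B,X), (B,Y), (B,Z), (C,Z) → Nash equilibria.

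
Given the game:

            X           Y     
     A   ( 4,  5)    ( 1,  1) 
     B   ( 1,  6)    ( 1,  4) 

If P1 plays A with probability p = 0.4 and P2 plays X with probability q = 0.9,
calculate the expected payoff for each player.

E[P1] = 2.08, E[P2] = 5.32

Work:
E[P1] = p·q·π₁(A,X) + p·(1-q)·π₁(A,Y) + (1-p)·q·π₁(B,X) + (1-p)·(1-q)·π₁(B,Y)
= 0.4·0.9·4 + 0.4·0.1·1 + 0.6·0.9·1 + 0.6·0.1·1
= 2.08

E[P2] = 5.32 (similar calculation)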